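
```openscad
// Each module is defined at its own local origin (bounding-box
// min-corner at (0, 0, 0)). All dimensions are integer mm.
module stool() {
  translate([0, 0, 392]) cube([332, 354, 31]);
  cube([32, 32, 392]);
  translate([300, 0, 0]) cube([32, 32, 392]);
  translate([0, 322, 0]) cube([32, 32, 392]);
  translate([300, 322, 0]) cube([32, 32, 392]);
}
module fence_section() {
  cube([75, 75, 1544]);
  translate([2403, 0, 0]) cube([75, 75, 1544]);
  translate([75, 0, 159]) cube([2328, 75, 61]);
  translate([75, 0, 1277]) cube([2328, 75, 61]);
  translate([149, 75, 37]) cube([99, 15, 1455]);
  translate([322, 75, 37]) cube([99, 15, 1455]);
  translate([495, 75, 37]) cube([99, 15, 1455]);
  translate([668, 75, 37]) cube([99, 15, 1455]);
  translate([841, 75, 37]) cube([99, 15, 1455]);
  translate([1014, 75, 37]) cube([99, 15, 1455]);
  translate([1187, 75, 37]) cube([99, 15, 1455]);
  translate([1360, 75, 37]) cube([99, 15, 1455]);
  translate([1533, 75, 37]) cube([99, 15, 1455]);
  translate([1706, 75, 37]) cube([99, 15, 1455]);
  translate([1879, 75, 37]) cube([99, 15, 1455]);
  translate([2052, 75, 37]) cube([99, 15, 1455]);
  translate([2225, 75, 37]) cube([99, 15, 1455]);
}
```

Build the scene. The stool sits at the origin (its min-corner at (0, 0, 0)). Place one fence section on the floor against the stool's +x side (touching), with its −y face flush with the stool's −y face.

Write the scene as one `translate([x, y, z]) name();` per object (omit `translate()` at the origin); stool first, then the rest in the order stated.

stool();
translate([332, 0, 0]) fence_section();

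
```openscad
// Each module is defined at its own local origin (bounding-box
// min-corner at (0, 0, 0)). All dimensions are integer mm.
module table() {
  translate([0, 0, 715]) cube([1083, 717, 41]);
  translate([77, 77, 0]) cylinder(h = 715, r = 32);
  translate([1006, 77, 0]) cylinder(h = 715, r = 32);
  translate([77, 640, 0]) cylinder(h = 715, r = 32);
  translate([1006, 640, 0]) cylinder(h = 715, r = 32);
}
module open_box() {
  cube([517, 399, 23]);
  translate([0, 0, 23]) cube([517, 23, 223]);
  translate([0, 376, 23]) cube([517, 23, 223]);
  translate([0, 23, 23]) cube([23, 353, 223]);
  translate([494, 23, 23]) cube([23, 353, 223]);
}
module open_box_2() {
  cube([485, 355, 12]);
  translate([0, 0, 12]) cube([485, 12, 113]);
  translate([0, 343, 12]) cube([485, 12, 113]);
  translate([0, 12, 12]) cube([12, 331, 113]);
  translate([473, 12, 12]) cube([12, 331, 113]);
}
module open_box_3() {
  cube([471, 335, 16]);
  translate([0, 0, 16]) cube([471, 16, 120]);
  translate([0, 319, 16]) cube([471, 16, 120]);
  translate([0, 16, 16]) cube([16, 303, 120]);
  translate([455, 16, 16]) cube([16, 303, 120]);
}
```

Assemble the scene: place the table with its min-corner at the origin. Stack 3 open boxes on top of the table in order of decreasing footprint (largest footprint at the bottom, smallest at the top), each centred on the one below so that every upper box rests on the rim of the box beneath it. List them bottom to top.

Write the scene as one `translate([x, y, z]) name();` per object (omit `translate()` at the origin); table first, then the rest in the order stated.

table();
translate([283, 159, 756]) open_box();
translate([299, 181, 1002]) open_box_2();
translate([306, 191, 1127]) open_box_3();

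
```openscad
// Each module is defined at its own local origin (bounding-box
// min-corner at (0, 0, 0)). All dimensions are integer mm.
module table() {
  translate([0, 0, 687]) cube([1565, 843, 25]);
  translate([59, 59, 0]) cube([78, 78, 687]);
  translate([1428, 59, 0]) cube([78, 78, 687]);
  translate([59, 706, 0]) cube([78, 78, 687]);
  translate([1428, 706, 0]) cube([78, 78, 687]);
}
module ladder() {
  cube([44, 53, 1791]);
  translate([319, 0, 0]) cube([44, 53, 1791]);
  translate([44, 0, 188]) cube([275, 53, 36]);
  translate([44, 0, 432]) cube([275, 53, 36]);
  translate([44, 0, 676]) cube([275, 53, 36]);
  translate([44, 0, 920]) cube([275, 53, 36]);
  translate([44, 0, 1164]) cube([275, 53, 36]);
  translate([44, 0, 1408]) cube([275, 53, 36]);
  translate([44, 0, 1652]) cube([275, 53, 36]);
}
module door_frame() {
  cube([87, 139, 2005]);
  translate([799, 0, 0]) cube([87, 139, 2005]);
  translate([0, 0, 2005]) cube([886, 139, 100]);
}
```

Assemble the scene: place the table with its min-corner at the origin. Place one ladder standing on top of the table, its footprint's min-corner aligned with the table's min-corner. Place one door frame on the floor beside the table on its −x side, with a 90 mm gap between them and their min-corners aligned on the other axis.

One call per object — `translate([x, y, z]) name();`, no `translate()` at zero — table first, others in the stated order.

table();
translate([0, 0, 712]) ladder();
translate([-976, 0, 0]) door_frame();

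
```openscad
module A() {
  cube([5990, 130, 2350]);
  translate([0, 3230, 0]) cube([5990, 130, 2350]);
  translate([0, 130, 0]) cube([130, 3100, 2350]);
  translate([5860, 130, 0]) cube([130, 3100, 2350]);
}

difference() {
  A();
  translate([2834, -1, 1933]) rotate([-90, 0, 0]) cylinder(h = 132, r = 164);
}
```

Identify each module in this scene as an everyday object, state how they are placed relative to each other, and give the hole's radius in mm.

A is a house frame. The house frame has a circular hole through its front wall. The hole's radius is 164 mm.

The subtracted cylinder has r = 164 mm.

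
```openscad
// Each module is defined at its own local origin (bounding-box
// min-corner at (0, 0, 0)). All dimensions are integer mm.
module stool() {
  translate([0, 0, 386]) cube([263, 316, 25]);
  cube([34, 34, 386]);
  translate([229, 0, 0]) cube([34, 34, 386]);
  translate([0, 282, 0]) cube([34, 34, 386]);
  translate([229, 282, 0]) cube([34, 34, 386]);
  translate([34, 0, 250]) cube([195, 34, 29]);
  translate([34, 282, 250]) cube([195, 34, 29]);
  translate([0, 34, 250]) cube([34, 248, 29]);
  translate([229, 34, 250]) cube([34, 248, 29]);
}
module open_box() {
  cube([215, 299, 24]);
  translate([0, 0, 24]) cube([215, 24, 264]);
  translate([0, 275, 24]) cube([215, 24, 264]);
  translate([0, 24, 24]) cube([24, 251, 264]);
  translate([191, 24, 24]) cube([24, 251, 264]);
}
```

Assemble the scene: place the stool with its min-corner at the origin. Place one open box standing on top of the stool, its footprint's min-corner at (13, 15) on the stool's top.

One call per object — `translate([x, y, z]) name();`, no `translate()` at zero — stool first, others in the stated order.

stool();
translate([13, 15, 411]) open_box();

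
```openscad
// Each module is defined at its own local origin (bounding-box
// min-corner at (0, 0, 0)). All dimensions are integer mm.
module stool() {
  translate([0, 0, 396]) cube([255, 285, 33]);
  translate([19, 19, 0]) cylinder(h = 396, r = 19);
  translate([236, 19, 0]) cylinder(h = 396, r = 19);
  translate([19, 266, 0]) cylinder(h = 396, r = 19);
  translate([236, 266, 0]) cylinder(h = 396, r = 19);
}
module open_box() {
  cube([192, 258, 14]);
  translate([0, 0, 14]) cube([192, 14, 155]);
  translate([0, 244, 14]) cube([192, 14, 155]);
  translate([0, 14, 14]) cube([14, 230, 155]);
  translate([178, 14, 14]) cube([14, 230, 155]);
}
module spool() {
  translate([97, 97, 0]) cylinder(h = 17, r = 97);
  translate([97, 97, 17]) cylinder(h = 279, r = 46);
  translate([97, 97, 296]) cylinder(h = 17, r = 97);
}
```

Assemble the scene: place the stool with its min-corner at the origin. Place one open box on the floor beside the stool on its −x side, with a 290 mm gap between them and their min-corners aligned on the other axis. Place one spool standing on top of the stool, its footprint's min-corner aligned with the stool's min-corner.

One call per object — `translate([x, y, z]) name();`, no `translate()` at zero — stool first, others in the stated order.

stool();
translate([-482, 0, 0]) open_box();
translate([0, 0, 429]) spool();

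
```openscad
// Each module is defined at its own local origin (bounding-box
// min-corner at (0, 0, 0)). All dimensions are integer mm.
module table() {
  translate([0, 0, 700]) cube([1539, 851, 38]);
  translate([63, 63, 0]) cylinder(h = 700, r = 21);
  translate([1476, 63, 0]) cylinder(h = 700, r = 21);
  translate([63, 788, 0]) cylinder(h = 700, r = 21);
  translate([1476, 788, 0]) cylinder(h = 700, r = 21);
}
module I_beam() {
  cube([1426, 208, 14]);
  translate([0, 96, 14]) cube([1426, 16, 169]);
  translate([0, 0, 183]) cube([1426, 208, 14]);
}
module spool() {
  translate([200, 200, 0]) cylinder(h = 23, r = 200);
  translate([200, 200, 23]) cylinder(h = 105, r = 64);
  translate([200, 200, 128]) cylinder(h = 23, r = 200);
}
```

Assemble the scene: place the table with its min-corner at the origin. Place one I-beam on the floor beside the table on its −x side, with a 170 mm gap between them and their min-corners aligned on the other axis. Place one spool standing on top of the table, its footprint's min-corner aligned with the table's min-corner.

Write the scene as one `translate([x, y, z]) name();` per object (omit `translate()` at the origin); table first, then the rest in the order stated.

table();
translate([-1596, 0, 0]) I_beam();
translate([0, 0, 738]) spool();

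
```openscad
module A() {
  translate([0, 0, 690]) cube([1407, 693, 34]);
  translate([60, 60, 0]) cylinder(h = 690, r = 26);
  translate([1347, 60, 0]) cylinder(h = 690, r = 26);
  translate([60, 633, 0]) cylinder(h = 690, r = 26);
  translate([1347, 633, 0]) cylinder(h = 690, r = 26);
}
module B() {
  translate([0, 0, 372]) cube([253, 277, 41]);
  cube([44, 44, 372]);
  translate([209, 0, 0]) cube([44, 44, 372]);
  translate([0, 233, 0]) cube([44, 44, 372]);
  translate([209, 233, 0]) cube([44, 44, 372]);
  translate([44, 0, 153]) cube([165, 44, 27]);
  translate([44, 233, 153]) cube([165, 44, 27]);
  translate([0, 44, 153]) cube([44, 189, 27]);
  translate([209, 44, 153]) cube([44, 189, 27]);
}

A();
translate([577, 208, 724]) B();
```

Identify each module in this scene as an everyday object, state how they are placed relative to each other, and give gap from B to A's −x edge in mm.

The stool's min-x is at 577; the table's min-x is 0; gap = 577 mm.

A is a table. B is a stool. The stool is on top of the table, centred. The gap from the stool to the table's −x edge is 577 mm.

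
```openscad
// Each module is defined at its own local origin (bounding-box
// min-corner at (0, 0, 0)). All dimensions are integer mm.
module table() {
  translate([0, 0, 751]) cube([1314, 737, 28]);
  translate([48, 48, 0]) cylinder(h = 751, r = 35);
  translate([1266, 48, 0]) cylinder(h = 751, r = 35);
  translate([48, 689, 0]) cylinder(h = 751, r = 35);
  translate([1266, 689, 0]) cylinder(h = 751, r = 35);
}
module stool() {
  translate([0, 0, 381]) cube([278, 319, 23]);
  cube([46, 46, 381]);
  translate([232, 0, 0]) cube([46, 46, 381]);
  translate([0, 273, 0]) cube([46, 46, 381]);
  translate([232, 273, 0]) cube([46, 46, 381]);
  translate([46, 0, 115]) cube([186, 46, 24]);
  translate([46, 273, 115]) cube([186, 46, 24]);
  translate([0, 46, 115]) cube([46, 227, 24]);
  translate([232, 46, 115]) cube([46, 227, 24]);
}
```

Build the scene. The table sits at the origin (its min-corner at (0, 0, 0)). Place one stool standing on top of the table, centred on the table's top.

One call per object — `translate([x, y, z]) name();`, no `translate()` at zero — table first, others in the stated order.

table();
translate([518, 209, 779]) stool();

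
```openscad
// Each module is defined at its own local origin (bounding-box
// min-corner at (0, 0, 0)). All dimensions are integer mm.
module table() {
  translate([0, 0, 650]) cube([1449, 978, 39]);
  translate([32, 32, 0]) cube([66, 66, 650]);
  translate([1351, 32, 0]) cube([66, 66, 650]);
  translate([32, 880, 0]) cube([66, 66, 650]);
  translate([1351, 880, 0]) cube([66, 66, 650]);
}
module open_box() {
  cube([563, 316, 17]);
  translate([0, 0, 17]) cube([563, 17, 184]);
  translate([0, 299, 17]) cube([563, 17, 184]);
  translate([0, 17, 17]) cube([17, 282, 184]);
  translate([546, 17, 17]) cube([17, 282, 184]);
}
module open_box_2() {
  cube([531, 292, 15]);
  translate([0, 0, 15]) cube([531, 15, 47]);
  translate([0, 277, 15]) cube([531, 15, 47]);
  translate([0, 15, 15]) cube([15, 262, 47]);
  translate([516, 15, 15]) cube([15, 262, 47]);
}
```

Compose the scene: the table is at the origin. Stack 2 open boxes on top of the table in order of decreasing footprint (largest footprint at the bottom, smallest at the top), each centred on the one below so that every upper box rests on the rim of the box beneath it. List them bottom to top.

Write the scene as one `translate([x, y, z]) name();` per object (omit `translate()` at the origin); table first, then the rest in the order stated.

table();
translate([443, 331, 689]) open_box();
translate([459, 343, 890]) open_box_2();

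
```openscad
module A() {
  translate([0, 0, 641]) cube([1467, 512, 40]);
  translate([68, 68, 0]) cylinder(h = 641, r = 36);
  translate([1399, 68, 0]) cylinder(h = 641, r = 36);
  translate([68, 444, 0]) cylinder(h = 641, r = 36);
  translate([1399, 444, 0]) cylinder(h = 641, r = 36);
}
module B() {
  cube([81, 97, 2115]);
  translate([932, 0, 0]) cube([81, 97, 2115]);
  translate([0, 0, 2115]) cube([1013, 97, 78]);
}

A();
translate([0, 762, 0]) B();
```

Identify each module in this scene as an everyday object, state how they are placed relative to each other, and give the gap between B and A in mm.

A is a table. B is a door frame. The door frame is on the floor beside the table on its +y side. The gap between the door frame and the table is 250 mm.

The door frame's nearest face is 250 mm from the table's +y face.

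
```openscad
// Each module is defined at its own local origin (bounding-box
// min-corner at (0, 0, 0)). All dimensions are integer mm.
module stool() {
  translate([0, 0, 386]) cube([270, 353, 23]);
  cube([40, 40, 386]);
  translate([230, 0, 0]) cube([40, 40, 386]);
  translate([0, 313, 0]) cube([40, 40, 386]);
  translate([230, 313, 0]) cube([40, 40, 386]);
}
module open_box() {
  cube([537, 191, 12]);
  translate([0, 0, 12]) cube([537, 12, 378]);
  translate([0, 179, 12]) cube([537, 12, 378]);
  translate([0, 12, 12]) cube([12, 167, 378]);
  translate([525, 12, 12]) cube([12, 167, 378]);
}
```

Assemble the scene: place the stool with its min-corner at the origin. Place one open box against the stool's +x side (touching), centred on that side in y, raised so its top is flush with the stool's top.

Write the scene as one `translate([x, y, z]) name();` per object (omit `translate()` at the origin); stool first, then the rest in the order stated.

stool();
translate([270, 81, 19]) open_box();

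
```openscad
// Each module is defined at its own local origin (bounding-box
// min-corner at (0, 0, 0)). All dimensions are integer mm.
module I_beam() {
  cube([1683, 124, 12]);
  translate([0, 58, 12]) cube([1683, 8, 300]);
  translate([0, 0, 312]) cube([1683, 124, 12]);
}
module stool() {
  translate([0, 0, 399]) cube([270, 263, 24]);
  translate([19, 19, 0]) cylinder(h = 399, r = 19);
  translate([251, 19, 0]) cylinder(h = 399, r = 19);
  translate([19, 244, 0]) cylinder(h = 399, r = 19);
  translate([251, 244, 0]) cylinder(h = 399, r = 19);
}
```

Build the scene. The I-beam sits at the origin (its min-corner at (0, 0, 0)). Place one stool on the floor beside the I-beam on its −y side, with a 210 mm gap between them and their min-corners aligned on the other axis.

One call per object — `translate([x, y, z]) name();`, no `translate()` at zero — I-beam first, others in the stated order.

I_beam();
translate([0, -473, 0]) stool();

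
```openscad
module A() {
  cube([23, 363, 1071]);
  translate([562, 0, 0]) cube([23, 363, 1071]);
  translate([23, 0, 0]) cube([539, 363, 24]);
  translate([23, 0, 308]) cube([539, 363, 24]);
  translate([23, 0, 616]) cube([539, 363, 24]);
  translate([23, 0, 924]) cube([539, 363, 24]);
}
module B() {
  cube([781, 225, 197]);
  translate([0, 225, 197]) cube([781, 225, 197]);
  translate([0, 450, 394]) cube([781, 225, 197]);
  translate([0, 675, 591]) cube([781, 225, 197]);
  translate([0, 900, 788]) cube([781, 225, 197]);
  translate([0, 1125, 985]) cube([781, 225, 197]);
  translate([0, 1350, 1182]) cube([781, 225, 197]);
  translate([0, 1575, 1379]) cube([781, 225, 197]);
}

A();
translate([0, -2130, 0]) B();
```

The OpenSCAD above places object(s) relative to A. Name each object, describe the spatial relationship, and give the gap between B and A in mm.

The staircase's nearest face is 330 mm from the bookshelf's −y face.

A is a bookshelf. B is a staircase. The staircase is on the floor beside the bookshelf on its −y side. The gap between the staircase and the bookshelf is 330 mm.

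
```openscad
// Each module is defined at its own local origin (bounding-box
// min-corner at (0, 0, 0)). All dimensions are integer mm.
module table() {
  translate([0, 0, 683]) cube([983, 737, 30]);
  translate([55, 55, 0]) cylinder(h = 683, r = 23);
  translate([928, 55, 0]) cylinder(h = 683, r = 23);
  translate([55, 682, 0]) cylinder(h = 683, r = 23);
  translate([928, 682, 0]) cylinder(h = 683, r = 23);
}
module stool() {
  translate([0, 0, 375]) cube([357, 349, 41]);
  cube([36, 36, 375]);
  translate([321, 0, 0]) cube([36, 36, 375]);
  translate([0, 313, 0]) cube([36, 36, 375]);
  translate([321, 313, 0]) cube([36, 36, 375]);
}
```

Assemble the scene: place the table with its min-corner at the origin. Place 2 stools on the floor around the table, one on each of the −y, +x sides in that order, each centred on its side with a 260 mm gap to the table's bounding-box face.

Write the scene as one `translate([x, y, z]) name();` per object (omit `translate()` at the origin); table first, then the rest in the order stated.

table();
translate([313, -609, 0]) stool();
translate([1243, 194, 0]) stool();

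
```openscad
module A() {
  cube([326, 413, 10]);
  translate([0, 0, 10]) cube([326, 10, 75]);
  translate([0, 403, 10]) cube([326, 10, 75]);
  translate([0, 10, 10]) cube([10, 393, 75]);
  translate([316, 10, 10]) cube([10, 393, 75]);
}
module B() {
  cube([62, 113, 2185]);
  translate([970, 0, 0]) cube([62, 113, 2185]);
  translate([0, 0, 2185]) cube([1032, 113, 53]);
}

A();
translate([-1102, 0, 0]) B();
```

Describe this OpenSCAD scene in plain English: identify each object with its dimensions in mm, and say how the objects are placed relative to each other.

A is an open-topped rectangular box: outside dimensions 326×413×85 mm, with a uniform wall and base thickness of 10 mm. The base is a full 326×413 slab on the floor; four walls sit on top of the base. The front and back walls (the −y and +y sides) span the full width; the two side walls fit between them.

B is a door frame. The clear opening is 908 mm wide and 2185 mm high. Two 62 mm wide jambs, 113 mm deep, stand either side of the opening from the floor to the top of the opening. A 53 mm thick head sits across the top of both jambs, spanning the full outside width of the frame.

The door frame is on the floor beside the open box on its −x side.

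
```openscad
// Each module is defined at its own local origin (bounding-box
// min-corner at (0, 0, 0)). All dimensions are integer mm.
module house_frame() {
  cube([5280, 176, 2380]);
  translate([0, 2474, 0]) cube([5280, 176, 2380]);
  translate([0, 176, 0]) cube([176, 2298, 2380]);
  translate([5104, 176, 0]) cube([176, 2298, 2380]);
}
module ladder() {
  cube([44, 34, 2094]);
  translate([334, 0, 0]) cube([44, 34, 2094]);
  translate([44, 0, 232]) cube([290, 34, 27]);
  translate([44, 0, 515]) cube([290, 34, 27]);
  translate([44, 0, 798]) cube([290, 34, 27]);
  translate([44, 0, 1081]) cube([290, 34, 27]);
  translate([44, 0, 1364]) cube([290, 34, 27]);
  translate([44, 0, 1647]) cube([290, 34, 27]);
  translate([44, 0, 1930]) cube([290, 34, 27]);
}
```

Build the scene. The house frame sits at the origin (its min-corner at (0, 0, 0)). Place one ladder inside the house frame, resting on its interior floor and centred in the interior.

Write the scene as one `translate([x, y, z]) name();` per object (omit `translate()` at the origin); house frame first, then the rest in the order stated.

house_frame();
translate([2451, 1308, 0]) ladder();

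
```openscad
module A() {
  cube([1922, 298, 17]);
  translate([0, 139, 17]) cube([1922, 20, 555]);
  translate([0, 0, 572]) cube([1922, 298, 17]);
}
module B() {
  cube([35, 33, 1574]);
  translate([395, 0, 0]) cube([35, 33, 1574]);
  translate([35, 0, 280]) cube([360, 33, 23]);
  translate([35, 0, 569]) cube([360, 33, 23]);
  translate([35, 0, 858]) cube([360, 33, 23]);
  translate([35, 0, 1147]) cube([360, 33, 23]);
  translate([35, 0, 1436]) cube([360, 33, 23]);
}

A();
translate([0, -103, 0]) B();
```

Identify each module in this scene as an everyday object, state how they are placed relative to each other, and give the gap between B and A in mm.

A is an I-beam. B is a ladder. The ladder is on the floor beside the I-beam on its −y side. The gap between the ladder and the I-beam is 70 mm.

The ladder's nearest face is 70 mm from the I-beam's −y face.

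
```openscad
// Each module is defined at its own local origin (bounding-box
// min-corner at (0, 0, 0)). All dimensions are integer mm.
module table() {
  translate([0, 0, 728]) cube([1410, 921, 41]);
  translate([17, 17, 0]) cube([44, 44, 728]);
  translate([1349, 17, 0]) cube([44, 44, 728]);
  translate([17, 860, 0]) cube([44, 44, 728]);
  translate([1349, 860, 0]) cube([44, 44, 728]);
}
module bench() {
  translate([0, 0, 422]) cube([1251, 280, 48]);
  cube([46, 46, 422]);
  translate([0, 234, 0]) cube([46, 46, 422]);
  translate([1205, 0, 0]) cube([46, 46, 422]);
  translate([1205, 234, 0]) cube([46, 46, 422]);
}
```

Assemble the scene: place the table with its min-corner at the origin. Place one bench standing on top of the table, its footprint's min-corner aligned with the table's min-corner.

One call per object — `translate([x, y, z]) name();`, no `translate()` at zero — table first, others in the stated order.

table();
translate([0, 0, 769]) bench();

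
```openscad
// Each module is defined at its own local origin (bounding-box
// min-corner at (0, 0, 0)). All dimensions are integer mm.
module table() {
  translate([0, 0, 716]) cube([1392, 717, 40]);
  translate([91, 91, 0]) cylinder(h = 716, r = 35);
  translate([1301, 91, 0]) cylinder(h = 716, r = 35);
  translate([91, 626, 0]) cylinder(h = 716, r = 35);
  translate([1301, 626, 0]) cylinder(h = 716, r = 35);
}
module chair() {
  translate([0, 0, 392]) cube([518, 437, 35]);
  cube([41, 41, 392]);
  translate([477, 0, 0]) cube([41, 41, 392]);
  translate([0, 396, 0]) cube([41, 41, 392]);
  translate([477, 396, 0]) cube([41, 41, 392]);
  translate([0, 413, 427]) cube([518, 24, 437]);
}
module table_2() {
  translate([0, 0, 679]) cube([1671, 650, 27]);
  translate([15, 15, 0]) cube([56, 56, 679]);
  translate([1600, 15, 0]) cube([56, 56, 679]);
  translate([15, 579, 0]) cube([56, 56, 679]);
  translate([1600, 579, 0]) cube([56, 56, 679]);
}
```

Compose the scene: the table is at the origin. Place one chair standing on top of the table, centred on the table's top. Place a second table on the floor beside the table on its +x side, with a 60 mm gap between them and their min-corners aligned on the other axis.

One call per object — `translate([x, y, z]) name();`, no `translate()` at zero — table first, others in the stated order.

table();
translate([437, 140, 756]) chair();
translate([1452, 0, 0]) table_2();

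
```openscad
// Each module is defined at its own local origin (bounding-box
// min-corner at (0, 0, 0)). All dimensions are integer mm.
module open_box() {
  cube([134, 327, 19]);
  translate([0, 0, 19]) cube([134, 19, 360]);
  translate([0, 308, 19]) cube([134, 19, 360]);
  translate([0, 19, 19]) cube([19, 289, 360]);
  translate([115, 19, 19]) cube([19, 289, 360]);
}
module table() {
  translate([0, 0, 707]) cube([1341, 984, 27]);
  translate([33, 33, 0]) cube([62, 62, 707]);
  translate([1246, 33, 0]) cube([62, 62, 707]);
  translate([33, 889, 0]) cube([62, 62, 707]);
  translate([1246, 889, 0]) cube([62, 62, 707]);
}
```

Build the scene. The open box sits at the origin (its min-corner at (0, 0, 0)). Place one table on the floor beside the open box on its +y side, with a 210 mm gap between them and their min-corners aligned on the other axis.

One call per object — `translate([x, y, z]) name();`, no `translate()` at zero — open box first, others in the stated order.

open_box();
translate([0, 537, 0]) table();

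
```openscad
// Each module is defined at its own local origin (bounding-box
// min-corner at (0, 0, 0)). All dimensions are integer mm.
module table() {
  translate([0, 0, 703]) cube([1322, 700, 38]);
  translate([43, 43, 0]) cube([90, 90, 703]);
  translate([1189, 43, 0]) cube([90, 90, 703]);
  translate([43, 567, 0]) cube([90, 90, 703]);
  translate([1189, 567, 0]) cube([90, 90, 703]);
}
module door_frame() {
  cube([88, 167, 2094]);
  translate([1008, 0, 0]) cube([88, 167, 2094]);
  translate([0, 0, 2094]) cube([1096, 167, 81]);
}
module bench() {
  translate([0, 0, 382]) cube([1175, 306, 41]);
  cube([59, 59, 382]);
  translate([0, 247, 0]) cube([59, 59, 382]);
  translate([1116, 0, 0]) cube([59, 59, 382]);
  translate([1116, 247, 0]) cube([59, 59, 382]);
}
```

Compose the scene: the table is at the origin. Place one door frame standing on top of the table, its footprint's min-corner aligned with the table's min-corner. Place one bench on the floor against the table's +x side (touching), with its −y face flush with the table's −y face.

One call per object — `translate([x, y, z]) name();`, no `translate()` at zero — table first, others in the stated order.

table();
translate([0, 0, 741]) door_frame();
translate([1322, 0, 0]) bench();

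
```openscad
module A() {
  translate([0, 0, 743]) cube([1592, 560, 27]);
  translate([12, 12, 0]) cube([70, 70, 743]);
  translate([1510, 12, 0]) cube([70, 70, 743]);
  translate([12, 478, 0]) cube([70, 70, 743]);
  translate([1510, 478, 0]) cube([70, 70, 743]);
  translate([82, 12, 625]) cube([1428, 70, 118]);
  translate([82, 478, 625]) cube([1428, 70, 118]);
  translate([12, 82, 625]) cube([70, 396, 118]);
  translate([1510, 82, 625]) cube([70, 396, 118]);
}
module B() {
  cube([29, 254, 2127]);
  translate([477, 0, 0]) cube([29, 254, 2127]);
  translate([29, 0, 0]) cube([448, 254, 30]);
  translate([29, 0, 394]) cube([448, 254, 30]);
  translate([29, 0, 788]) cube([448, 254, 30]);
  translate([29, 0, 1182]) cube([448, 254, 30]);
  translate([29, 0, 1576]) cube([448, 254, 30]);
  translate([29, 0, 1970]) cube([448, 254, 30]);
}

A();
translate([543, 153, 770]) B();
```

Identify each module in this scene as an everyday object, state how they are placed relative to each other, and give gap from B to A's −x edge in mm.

A is a table. B is a bookshelf. The bookshelf is on top of the table, centred. The gap from the bookshelf to the table's −x edge is 543 mm.

The bookshelf's min-x is at 543; the table's min-x is 0; gap = 543 mm.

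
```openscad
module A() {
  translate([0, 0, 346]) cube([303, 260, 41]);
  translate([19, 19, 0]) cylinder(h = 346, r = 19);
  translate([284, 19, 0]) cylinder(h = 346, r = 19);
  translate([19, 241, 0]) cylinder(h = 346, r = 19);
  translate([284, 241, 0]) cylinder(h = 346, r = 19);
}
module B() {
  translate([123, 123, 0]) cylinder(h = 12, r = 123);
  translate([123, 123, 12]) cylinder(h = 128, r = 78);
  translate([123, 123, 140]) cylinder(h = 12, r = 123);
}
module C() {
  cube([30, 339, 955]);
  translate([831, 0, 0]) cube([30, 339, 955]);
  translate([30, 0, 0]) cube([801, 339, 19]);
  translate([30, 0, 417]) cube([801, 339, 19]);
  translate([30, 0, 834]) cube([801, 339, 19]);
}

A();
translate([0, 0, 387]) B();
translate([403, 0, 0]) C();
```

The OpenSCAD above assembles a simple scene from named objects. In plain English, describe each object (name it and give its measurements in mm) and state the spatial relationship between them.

A is a simple wooden stool: a rectangular seat 303 mm (x) by 260 mm (y), 41 mm thick, top face at z = 387 mm, on four round legs, each 38 mm in diameter. The legs rest on z = 0, each leg's axis is inset half a diameter from the nearest pair of seat edges (so the leg's bounding box is flush with the corner).

B is a spool: two coaxial disc flanges of radius 123 mm and thickness 12 mm, joined by a core cylinder of radius 78 mm and height 128 mm. The lower flange rests on z = 0 and the three cylinders share a vertical axis.

C is an open bookshelf. Two side panels, each 30 mm thick, 339 mm deep and 955 mm tall, stand 861 mm apart (outside-to-outside). Between them sit 3 shelves, each 19 mm thick and 339 mm deep, spanning the full gap between the sides. The bottom shelf rests on the floor (its underside at z = 0) and the clear gap between one shelf's top and the next shelf's underside is 398 mm.

The spool is on top of the stool. The bookshelf is on the floor beside the stool on its +x side.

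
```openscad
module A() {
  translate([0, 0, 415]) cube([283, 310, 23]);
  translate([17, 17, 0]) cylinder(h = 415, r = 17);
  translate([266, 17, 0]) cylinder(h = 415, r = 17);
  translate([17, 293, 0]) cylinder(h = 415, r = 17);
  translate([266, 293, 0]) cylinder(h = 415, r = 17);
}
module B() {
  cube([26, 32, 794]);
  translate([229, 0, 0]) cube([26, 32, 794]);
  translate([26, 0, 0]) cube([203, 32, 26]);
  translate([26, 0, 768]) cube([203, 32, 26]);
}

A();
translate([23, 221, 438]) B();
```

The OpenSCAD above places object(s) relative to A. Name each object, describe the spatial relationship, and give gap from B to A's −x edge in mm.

A is a stool. B is a picture frame. The picture frame is on top of the stool. The gap from the picture frame to the stool's −x edge is 23 mm.

The picture frame's min-x is at 23; the stool's min-x is 0; gap = 23 mm.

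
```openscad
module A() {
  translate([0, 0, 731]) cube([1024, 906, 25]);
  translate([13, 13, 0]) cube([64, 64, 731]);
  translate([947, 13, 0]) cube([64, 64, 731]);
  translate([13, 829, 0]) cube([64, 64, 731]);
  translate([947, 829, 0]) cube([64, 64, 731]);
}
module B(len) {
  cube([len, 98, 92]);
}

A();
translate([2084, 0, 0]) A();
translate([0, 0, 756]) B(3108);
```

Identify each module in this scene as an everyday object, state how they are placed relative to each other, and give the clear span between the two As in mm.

A is a table. B is a beam. A beam spans the tops of two tables. The clear span between the two tables is 1060 mm.

Second table starts at x = 2084; first ends at x = 1024; clear span = 2084 − 1024 = 1060 mm.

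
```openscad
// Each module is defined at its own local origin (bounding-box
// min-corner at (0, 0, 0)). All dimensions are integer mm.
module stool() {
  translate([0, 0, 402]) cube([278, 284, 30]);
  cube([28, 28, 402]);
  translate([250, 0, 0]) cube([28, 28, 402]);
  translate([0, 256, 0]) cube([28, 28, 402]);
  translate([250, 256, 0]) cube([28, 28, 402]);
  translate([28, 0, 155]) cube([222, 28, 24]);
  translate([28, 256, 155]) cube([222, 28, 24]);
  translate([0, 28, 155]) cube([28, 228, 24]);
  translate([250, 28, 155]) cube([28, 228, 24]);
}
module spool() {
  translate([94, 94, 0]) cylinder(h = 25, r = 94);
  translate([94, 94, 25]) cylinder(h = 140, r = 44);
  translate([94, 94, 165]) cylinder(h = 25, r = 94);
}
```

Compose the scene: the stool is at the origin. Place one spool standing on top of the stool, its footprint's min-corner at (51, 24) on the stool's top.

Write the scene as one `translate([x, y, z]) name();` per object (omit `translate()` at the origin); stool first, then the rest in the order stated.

stool();
translate([51, 24, 432]) spool();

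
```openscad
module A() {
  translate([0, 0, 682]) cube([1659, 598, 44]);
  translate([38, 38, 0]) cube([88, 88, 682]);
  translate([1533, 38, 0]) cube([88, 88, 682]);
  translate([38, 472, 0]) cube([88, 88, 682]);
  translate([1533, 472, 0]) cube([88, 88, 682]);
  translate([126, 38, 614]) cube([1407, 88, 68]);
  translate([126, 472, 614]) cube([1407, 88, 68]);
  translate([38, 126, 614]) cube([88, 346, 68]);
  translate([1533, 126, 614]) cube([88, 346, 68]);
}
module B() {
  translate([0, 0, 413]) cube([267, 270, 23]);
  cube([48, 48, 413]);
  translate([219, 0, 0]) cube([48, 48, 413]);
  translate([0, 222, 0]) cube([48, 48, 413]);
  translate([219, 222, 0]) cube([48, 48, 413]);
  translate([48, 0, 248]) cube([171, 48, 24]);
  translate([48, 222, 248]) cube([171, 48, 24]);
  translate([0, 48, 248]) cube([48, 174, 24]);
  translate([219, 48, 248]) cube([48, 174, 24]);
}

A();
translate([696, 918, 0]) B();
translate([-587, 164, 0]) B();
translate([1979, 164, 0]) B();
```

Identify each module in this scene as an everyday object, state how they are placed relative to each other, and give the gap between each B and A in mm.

A is a table. B is a stool. Three stools sit around the table at the +y, −x, +x sides. The gap between each stool and the table is 320 mm.

Each stool's nearest face is 320 mm from the table's bounding box.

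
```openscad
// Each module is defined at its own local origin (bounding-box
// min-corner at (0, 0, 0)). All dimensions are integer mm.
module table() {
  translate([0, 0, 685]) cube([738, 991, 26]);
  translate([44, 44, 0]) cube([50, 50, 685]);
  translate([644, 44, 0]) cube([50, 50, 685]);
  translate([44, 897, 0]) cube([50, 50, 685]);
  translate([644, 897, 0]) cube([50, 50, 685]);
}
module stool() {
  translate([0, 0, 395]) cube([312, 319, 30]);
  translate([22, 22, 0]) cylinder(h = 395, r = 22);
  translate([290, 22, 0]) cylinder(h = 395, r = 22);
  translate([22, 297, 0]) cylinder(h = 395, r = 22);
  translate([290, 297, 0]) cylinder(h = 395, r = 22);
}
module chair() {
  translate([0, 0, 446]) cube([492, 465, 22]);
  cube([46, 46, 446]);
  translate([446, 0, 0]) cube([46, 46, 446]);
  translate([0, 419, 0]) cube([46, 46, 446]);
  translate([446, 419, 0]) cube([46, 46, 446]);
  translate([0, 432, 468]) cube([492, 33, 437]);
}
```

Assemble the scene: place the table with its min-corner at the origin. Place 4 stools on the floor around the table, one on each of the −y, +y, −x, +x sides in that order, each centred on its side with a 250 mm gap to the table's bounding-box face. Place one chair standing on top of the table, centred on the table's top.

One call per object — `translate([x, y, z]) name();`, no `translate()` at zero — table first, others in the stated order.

table();
translate([213, -569, 0]) stool();
translate([213, 1241, 0]) stool();
translate([-562, 336, 0]) stool();
translate([988, 336, 0]) stool();
translate([123, 263, 711]) chair();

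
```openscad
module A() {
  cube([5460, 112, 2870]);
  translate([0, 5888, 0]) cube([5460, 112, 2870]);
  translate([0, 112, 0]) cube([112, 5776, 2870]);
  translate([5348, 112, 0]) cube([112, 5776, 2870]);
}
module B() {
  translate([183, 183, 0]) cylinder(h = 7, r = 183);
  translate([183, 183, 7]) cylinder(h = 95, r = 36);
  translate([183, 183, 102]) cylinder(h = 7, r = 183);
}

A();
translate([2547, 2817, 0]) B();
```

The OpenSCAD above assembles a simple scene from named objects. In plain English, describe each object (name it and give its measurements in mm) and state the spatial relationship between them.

A is a box-shaped house frame (walls only): outside footprint 5460×6000 mm, wall height 2870 mm, wall thickness 112 mm. The two y-facing walls run the full x-width; the two x-facing walls fit between the inner faces of the y-facing walls.

B is a spool: two coaxial disc flanges of radius 183 mm and thickness 7 mm, joined by a core cylinder of radius 36 mm and height 95 mm. The lower flange rests on z = 0 and the three cylinders share a vertical axis.

The spool sits inside the house frame, centred.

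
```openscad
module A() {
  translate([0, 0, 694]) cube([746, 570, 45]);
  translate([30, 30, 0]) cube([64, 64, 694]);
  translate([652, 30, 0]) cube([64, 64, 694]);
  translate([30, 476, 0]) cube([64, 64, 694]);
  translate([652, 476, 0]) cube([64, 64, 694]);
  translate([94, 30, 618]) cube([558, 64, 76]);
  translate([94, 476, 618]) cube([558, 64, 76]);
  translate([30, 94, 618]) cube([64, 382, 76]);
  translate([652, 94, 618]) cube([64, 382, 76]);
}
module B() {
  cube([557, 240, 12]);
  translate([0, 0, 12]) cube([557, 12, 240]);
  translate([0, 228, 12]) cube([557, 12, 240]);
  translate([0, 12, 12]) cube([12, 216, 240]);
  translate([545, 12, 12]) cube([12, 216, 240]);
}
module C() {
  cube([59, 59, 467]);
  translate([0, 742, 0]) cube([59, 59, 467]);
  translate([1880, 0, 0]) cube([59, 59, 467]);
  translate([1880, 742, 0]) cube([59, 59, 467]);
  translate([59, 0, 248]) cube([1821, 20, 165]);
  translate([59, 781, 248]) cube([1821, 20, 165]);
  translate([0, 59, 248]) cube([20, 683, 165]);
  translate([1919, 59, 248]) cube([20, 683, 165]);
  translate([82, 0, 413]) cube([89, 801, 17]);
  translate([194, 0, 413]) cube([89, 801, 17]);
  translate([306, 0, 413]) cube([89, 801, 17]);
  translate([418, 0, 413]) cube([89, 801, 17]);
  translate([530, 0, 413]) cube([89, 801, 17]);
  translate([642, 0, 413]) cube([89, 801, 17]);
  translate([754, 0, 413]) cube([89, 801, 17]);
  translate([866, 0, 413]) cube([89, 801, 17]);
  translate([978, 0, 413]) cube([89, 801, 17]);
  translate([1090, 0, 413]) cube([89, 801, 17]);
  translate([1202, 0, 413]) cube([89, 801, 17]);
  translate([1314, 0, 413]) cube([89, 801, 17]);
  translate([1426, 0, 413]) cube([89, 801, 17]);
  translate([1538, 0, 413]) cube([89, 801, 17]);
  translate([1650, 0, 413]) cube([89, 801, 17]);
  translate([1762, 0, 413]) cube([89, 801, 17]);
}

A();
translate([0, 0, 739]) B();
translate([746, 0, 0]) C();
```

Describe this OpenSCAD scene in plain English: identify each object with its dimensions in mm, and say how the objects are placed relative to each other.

A is a table with a 746×570 mm rectangular top, 45 mm thick, top surface at z = 739 mm, supported by four 64×64 mm square legs, each inset 30 mm from the nearest pair of top edges, running from the floor. Four apron rails, 64 mm thick and 76 mm tall, run between adjacent legs with their top edges flush with the underside of the top and their outer faces flush with the legs' outer faces.

B is an open storage box with external size 557×240×252 mm and wall thickness 12 mm (the base is also 12 mm thick). The base covers the whole footprint; the four walls stand on the base, with the y-facing walls full-width and the x-facing walls fitting between their inner faces.

C is a bed frame 1939 mm long (x) by 801 mm wide (y). Four 59×59 mm corner posts, 467 mm tall, at the corners of the footprint. Four rails of 20 mm thickness and 165 mm height run between adjacent posts with their undersides at z = 248 mm, their outer faces flush with the outside of the frame (the two x-running rails run between the posts' inner faces; the two y-running rails run between the posts' inner faces). 16 slats, each 89 mm wide (x) and 17 mm thick, lie across the top of the two x-running rails, running the full 801 mm width of the frame in y; the slats are evenly spaced along x between the inner faces of the end posts with equal gaps (rounded down to the nearest mm) at the −x end and between each pair — any rounding remainder accumulates at the +x end.

The open box is on top of the table. The bed frame is against the table's +x side, with their −y faces flush.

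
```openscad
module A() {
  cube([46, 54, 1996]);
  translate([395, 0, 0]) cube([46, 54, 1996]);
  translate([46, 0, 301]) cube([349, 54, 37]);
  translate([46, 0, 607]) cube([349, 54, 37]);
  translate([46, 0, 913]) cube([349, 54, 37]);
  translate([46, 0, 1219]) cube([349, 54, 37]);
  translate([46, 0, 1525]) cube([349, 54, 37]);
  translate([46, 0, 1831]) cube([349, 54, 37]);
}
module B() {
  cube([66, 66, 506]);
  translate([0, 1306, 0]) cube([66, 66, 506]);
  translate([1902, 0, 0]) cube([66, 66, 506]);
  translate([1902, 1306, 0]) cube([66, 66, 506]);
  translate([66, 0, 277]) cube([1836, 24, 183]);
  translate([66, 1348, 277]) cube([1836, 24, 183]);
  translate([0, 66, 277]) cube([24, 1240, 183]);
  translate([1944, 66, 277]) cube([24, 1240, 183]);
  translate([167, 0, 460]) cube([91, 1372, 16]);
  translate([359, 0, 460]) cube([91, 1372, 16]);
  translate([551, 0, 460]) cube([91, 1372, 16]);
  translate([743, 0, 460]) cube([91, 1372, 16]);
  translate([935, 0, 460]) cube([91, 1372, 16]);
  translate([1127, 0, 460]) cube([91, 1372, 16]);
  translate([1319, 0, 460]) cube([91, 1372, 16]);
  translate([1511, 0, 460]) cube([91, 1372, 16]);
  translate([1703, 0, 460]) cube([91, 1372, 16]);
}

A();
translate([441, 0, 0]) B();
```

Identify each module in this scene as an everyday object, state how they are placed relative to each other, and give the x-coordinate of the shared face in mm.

A is a ladder. B is a bed frame. The bed frame is against the ladder's +x side, with their −y faces flush. The x-coordinate of the shared face is 441 mm.

The ladder's +x face and the bed frame's −x face are both at x = 441 mm.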